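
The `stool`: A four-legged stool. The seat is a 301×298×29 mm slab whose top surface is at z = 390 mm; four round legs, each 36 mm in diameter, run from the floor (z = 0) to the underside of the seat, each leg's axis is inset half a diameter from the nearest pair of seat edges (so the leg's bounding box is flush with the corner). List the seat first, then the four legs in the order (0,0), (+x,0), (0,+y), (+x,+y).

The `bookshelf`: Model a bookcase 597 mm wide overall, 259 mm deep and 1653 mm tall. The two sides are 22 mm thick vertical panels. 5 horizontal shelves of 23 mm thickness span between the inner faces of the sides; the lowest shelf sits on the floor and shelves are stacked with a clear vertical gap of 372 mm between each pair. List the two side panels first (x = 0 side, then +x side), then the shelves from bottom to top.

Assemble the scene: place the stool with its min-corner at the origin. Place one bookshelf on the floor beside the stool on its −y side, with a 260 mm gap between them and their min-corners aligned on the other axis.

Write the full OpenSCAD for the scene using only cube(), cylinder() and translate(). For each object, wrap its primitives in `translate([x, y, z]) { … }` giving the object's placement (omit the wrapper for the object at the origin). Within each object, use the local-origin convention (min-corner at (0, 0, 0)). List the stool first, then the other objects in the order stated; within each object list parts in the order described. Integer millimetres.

translate([0, 0, 361]) cube([301, 298, 29]);
translate([18, 18, 0]) cylinder(h = 361, r = 18);
translate([283, 18, 0]) cylinder(h = 361, r = 18);
translate([18, 280, 0]) cylinder(h = 361, r = 18);
translate([283, 280, 0]) cylinder(h = 361, r = 18);
translate([0, -519, 0]) {
  cube([22, 259, 1653]);
  translate([575, 0, 0]) cube([22, 259, 1653]);
  translate([22, 0, 0]) cube([553, 259, 23]);
  translate([22, 0, 395]) cube([553, 259, 23]);
  translate([22, 0, 790]) cube([553, 259, 23]);
  translate([22, 0, 1185]) cube([553, 259, 23]);
  translate([22, 0, 1580]) cube([553, 259, 23]);
}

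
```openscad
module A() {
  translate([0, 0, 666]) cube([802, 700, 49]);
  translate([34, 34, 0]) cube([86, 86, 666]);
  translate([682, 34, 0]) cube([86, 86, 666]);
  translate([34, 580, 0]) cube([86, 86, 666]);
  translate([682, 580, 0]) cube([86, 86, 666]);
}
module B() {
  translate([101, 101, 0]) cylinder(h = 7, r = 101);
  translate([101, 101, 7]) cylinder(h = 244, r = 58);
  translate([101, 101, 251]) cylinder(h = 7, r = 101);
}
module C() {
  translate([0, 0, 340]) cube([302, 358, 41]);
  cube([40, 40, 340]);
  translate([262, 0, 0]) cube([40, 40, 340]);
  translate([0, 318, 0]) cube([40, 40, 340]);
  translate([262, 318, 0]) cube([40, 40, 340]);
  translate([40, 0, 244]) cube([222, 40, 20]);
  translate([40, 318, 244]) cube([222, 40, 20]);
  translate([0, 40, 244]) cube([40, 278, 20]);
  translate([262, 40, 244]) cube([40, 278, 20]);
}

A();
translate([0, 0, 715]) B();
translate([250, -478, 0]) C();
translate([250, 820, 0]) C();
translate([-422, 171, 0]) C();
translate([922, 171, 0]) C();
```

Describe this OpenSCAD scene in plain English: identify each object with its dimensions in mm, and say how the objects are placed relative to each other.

A is a table: top 802 mm (x) × 700 mm (y), 49 mm thick, upper face at z = 715 mm, on four 86×86 mm square legs, each inset 34 mm from the nearest pair of top edges, running from z = 0 to the bottom of the top.

B is a spool: two coaxial disc flanges of radius 101 mm and thickness 7 mm, joined by a core cylinder of radius 58 mm and height 244 mm. The lower flange rests on z = 0 and the three cylinders share a vertical axis.

C is a four-legged stool. The seat is 302×358 mm, 41 mm thick, top at z = 381 mm. It stands on four square legs, each 40×40 mm in cross-section, from z = 0 to the seat underside, each flush with a corner of the seat. Four stretchers, 40 mm wide and 20 mm tall, connect adjacent legs with their undersides at z = 244 mm, each running between the inner faces of the legs it joins and aligned with the legs' outer faces on the other axis.

The spool is on top of the table. Four stools sit around the table at the −y, +y, −x, +x sides.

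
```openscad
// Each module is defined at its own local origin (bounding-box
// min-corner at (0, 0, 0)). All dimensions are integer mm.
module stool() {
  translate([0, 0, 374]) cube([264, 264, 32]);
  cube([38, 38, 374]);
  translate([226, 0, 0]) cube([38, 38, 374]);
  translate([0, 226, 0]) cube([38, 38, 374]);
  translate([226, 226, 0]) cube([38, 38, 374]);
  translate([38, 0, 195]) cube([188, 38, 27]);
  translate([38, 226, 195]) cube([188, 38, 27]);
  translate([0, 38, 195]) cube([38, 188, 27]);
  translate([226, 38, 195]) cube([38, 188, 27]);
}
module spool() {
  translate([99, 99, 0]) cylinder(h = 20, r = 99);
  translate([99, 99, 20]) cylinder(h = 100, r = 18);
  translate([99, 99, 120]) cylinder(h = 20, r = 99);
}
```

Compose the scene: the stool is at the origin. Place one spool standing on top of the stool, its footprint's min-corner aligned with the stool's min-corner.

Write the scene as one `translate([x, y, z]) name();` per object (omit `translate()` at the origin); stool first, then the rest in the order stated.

stool();
translate([0, 0, 406]) spool();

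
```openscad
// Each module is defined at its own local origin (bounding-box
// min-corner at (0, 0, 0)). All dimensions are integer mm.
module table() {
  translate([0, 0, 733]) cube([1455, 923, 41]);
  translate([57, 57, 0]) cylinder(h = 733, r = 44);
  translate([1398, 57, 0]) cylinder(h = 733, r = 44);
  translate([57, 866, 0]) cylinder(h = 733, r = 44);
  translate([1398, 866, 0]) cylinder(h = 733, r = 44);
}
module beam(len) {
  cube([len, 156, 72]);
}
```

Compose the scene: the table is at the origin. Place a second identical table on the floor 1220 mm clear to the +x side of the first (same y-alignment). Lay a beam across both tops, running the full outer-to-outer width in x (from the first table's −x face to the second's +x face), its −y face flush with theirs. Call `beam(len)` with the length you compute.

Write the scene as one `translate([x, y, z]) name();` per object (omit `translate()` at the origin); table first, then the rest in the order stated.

table();
translate([2675, 0, 0]) table();
translate([0, 0, 774]) beam(4130);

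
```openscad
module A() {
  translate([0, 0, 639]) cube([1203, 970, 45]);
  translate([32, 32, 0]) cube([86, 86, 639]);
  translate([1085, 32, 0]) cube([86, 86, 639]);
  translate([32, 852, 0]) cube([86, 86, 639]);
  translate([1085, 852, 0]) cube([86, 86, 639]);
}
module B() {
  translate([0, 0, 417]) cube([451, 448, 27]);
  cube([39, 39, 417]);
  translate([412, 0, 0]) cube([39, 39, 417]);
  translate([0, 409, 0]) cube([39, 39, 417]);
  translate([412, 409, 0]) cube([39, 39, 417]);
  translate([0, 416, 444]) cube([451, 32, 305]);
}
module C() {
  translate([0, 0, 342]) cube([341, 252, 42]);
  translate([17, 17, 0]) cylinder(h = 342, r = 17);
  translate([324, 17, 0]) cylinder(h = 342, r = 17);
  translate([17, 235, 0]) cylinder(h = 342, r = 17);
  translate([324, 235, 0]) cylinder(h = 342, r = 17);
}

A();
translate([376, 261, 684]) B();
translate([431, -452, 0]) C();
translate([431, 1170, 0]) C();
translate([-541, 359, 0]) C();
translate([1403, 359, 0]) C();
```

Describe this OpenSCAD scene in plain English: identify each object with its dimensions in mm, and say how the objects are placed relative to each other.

A is a rectangular dining table. The top is 1203×970×45 mm with its upper surface at z = 684 mm. It stands on four 86×86 mm square legs, each inset 32 mm from the nearest pair of top edges, running from the floor to the underside of the top.

B is a chair: 451×448 mm seat, 27 mm thick, top at z = 444 mm, on four 39 mm square corner legs flush with the seat edges. A 32 mm thick backrest slab spans the full seat width, extending 305 mm above the seat top, its back face flush with the seat's +y edge.

C is a four-legged stool. The seat is a 341×252×42 mm slab whose top surface is at z = 384 mm; four round legs, each 34 mm in diameter, run from the floor (z = 0) to the underside of the seat, each leg's axis is inset half a diameter from the nearest pair of seat edges (so the leg's bounding box is flush with the corner).

The chair is on top of the table, centred. Four stools sit around the table at the −y, +y, −x, +x sides.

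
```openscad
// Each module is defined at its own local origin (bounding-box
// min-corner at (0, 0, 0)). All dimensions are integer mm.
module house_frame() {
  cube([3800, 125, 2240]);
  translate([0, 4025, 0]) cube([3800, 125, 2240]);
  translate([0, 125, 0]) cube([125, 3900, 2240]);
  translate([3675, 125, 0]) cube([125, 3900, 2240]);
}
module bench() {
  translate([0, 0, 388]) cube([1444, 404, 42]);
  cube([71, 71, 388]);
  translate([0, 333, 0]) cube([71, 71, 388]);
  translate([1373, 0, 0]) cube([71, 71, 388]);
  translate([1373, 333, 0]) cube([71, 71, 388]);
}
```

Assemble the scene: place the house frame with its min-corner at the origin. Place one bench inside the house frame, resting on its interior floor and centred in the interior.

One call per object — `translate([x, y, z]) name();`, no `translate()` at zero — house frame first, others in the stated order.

house_frame();
translate([1178, 1873, 0]) bench();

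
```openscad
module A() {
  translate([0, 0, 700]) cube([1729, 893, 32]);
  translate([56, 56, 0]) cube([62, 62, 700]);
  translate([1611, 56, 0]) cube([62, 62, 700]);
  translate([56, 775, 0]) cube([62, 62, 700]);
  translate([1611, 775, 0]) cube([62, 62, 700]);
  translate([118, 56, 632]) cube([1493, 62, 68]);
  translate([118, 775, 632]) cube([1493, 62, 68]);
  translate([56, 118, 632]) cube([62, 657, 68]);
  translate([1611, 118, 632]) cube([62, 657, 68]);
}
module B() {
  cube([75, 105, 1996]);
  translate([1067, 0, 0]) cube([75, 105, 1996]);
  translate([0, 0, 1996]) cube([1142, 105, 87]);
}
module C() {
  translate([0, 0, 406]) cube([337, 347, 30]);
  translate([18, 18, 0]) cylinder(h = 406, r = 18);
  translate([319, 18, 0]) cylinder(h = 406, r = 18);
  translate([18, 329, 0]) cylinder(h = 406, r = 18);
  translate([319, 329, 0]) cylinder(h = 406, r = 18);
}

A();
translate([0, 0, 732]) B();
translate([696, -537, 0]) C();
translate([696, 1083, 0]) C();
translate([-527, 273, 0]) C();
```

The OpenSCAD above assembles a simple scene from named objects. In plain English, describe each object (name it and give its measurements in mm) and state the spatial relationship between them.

A is a table with a 1729×893 mm rectangular top, 32 mm thick, top surface at z = 732 mm, supported by four 62×62 mm square legs, each inset 56 mm from the nearest pair of top edges, running from the floor. Four apron rails, 62 mm thick and 68 mm tall, run between adjacent legs with their top edges flush with the underside of the top and their outer faces flush with the legs' outer faces.

B is a rectangular door frame: two vertical jambs of 75×105 mm section, 1996 mm tall, with a clear opening 992 mm wide between their inner faces. A header 87 mm tall and 105 mm deep lies on top of the jambs and spans the full outside width.

C is a simple wooden stool: a rectangular seat 337 mm (x) by 347 mm (y), 30 mm thick, top face at z = 436 mm, on four round legs, each 36 mm in diameter. The legs rest on z = 0, each leg's axis is inset half a diameter from the nearest pair of seat edges (so the leg's bounding box is flush with the corner).

The door frame is on top of the table. Three stools sit around the table at the −y, +y, −x sides.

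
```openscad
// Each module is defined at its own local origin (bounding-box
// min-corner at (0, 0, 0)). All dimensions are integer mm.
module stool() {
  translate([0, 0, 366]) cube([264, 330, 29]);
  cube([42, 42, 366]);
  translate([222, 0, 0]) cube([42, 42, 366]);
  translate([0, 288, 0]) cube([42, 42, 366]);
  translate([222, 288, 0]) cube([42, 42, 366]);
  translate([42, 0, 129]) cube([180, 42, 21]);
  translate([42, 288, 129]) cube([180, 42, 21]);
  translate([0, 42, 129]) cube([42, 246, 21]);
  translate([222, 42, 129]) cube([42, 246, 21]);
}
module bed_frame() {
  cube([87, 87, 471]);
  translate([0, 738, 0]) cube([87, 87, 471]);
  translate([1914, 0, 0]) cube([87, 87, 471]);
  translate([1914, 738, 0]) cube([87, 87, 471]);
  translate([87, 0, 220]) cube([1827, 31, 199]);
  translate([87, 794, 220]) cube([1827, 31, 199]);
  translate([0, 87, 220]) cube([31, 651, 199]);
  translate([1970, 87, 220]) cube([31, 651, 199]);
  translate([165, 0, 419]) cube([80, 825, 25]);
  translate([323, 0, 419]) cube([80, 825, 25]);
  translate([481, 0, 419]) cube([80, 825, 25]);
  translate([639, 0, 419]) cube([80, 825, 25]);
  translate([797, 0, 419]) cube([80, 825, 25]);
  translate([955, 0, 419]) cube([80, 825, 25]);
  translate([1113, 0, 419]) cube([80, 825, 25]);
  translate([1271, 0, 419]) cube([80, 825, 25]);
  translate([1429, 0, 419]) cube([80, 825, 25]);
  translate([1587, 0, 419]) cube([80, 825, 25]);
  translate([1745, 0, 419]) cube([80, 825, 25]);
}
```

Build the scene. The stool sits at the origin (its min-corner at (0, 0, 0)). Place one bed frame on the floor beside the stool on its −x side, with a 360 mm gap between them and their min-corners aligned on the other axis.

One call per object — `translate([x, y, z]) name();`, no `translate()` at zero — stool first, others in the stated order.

stool();
translate([-2361, 0, 0]) bed_frame();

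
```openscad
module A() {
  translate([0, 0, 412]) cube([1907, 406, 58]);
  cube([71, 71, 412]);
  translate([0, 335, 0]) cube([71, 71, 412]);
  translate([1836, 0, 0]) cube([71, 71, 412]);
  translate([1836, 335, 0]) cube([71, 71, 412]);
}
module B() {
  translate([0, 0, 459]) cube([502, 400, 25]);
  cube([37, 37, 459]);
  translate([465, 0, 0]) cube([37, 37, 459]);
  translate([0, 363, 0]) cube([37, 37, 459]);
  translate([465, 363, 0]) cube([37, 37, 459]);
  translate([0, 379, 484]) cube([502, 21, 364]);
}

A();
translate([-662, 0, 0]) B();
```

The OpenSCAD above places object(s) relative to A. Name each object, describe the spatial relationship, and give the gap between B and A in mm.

A is a bench. B is a chair. The chair is on the floor beside the bench on its −x side. The gap between the chair and the bench is 160 mm.

The chair's nearest face is 160 mm from the bench's −x face.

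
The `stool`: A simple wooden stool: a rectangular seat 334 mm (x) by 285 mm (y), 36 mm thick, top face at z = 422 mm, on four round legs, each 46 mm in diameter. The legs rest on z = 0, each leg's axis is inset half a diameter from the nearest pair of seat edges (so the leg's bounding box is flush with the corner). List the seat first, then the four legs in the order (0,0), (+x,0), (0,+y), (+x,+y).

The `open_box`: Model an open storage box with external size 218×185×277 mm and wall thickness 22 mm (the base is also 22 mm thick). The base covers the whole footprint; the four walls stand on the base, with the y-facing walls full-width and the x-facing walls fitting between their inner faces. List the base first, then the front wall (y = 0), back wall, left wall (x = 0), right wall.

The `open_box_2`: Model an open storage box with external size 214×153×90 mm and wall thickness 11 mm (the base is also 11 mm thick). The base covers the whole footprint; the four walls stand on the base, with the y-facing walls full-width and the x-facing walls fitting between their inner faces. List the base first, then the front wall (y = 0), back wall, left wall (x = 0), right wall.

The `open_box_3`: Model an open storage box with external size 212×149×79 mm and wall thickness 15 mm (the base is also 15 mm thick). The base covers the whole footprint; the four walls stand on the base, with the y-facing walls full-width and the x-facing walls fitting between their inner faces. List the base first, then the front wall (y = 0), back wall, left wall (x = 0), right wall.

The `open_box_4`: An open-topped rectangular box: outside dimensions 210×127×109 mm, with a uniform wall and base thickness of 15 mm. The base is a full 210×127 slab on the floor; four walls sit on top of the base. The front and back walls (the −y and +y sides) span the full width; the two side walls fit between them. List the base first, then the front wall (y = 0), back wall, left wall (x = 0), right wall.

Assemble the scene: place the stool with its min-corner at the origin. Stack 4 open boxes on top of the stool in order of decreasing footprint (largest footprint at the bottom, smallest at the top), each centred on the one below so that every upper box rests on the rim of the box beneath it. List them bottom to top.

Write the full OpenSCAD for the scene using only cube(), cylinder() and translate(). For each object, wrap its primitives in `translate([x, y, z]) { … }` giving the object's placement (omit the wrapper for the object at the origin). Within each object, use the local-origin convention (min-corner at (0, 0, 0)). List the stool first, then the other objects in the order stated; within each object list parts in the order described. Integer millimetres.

translate([0, 0, 386]) cube([334, 285, 36]);
translate([23, 23, 0]) cylinder(h = 386, r = 23);
translate([311, 23, 0]) cylinder(h = 386, r = 23);
translate([23, 262, 0]) cylinder(h = 386, r = 23);
translate([311, 262, 0]) cylinder(h = 386, r = 23);
translate([58, 50, 422]) {
  cube([218, 185, 22]);
  translate([0, 0, 22]) cube([218, 22, 255]);
  translate([0, 163, 22]) cube([218, 22, 255]);
  translate([0, 22, 22]) cube([22, 141, 255]);
  translate([196, 22, 22]) cube([22, 141, 255]);
}
translate([60, 66, 699]) {
  cube([214, 153, 11]);
  translate([0, 0, 11]) cube([214, 11, 79]);
  translate([0, 142, 11]) cube([214, 11, 79]);
  translate([0, 11, 11]) cube([11, 131, 79]);
  translate([203, 11, 11]) cube([11, 131, 79]);
}
translate([61, 68, 789]) {
  cube([212, 149, 15]);
  translate([0, 0, 15]) cube([212, 15, 64]);
  translate([0, 134, 15]) cube([212, 15, 64]);
  translate([0, 15, 15]) cube([15, 119, 64]);
  translate([197, 15, 15]) cube([15, 119, 64]);
}
translate([62, 79, 868]) {
  cube([210, 127, 15]);
  translate([0, 0, 15]) cube([210, 15, 94]);
  translate([0, 112, 15]) cube([210, 15, 94]);
  translate([0, 15, 15]) cube([15, 97, 94]);
  translate([195, 15, 15]) cube([15, 97, 94]);
}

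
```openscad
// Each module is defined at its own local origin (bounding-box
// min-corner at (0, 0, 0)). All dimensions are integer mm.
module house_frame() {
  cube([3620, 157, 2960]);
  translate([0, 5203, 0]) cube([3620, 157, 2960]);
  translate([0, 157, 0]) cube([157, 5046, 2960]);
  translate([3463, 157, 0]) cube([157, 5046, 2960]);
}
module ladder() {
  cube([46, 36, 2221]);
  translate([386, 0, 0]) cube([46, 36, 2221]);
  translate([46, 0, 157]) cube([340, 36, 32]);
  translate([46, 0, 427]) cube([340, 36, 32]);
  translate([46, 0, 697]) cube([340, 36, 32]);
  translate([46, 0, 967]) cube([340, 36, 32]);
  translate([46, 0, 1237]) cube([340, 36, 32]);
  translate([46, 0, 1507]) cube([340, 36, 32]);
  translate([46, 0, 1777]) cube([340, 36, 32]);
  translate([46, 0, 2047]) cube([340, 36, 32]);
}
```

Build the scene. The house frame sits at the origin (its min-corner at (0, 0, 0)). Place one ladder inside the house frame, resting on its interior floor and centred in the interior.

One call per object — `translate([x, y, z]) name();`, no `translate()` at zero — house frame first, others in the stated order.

house_frame();
translate([1594, 2662, 0]) ladder();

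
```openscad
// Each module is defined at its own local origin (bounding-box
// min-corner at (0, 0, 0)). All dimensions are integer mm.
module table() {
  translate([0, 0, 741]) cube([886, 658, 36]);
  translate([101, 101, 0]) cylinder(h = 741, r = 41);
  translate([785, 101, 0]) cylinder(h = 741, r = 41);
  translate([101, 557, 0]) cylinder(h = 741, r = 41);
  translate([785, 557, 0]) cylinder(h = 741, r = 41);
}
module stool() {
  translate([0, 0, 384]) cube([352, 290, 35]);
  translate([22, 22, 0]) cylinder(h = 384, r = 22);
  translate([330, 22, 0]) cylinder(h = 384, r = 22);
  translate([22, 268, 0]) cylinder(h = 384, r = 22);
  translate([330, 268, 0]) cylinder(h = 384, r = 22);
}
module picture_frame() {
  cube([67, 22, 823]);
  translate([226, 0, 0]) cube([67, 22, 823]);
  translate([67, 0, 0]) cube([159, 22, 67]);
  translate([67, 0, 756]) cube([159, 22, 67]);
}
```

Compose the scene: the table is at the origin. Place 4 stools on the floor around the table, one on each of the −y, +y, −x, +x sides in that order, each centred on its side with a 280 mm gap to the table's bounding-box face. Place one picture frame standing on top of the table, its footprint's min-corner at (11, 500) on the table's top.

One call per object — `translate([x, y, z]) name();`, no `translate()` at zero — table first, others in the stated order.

table();
translate([267, -570, 0]) stool();
translate([267, 938, 0]) stool();
translate([-632, 184, 0]) stool();
translate([1166, 184, 0]) stool();
translate([11, 500, 777]) picture_frame();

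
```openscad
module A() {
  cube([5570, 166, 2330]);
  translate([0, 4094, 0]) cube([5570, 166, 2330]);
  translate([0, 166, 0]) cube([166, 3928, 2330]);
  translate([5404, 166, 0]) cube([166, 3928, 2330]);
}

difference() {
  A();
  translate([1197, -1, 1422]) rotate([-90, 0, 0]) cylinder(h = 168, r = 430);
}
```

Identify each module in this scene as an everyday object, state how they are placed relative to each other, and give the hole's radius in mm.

The subtracted cylinder has r = 430 mm.

A is a house frame. The house frame has a circular hole through its front wall. The hole's radius is 430 mm.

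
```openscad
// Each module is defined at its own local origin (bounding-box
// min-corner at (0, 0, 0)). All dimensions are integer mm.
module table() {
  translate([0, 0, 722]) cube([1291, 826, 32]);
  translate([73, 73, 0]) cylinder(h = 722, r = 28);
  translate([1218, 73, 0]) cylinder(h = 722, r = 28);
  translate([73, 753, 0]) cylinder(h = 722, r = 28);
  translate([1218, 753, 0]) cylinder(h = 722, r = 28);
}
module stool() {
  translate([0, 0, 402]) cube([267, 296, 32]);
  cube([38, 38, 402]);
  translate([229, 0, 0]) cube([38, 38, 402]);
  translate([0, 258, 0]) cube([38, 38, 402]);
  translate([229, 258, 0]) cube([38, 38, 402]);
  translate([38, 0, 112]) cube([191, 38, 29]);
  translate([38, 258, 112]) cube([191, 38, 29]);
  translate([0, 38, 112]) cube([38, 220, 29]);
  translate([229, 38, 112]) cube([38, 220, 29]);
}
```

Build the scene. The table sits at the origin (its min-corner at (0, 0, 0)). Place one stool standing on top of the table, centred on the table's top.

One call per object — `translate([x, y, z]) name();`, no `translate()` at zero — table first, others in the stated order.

table();
translate([512, 265, 754]) stool();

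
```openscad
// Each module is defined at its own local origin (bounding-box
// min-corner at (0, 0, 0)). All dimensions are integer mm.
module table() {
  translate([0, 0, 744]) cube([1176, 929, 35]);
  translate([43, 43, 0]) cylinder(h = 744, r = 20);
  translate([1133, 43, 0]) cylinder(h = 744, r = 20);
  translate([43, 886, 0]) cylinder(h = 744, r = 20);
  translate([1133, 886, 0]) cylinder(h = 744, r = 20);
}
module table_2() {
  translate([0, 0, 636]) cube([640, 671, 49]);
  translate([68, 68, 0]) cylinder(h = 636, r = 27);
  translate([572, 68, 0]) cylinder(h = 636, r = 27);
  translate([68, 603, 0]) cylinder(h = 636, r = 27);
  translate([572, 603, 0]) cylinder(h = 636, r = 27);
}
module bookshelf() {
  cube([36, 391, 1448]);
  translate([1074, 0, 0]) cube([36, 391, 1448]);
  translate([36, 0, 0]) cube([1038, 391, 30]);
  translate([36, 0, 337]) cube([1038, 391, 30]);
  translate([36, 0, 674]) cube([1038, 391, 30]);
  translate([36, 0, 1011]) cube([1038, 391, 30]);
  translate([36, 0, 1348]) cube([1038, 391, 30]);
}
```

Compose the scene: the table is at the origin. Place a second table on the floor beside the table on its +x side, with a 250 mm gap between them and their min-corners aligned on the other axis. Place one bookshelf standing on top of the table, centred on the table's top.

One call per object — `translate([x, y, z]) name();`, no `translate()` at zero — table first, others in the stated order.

table();
translate([1426, 0, 0]) table_2();
translate([33, 269, 779]) bookshelf();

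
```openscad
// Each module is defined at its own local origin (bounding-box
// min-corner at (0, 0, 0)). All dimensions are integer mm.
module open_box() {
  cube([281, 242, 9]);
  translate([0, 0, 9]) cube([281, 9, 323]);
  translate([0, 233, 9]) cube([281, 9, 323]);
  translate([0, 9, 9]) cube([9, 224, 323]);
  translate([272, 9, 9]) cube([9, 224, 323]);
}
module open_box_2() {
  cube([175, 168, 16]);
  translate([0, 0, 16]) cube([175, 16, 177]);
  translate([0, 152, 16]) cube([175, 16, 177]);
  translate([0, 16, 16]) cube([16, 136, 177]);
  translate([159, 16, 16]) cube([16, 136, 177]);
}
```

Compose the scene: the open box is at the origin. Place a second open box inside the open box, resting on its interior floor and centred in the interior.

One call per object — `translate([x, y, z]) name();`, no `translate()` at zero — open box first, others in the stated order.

open_box();
translate([53, 37, 9]) open_box_2();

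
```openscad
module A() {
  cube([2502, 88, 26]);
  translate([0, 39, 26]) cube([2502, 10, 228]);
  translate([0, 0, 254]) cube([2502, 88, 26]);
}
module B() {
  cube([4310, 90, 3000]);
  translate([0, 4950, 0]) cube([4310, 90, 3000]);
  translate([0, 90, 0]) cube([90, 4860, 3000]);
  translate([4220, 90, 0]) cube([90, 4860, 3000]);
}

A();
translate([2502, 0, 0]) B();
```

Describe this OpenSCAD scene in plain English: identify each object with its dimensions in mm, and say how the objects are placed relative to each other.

A is an I-beam lying along x, 2502 mm long. Overall section height 280 mm. Two flanges 88 mm wide (y) and 26 mm thick, one on the floor and one at the top; a web 10 mm thick runs between them, centred on the flange width.

B is a box-shaped house frame (walls only): outside footprint 4310×5040 mm, wall height 3000 mm, wall thickness 90 mm. The two y-facing walls run the full x-width; the two x-facing walls fit between the inner faces of the y-facing walls.

The house frame is against the I-beam's +x side, with their −y faces flush.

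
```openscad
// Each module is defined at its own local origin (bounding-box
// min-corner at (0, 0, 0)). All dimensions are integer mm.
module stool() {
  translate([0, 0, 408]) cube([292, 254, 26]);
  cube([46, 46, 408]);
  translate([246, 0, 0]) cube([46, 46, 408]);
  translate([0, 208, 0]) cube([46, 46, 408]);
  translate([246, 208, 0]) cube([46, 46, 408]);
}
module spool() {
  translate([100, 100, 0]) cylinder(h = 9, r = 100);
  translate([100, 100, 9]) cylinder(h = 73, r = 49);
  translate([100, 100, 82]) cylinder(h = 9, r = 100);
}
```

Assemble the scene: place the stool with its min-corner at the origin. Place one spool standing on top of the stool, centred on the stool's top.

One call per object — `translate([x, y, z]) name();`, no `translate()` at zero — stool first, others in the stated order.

stool();
translate([46, 27, 434]) spool();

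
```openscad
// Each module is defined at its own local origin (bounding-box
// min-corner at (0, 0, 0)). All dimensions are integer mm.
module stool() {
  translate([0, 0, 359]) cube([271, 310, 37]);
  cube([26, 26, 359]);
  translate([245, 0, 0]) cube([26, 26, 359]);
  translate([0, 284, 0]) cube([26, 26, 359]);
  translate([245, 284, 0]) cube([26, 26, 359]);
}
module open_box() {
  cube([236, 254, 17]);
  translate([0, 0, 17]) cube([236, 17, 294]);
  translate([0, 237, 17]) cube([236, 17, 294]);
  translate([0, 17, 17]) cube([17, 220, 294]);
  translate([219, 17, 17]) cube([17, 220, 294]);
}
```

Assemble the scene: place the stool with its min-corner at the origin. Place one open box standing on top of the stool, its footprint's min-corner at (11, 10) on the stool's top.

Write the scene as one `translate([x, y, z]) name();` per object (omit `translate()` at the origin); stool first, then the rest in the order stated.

stool();
translate([11, 10, 396]) open_box();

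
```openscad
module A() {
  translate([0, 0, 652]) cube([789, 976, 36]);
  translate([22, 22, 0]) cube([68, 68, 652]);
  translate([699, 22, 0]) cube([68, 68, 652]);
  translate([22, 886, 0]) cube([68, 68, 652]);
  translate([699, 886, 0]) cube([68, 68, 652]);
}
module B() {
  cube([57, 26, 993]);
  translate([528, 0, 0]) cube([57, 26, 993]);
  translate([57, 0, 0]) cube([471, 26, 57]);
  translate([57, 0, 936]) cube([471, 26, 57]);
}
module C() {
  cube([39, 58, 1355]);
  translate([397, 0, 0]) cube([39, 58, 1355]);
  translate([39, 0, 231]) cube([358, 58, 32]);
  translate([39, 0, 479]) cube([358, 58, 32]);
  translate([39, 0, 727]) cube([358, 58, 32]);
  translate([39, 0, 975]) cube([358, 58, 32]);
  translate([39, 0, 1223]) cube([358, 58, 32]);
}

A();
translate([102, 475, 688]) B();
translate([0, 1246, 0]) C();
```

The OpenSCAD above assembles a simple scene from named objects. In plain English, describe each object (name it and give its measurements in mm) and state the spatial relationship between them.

A is a table with a 789×976 mm rectangular top, 36 mm thick, top surface at z = 688 mm, supported by four 68×68 mm square legs, each inset 22 mm from the nearest pair of top edges, running from the floor.

B is a rectangular picture frame lying in the x–z plane (depth along y). The opening is 471 mm wide (x) by 879 mm tall (z), surrounded by a border 57 mm wide on all four sides. The frame is 26 mm deep and is made of two full-height vertical stiles with two horizontal rails fitted between them.

C is a wooden ladder with two side rails of 39×58 mm section and 1355 mm height, set 436 mm apart overall. Between them run 5 rectangular rungs (58 mm deep, 32 mm thick), front faces flush with the rails' −y face. The bottom of the first rung is 231 mm above the floor and each subsequent rung is 248 mm higher than the one below.

The picture frame is on top of the table, centred. The ladder is on the floor beside the table on its +y side.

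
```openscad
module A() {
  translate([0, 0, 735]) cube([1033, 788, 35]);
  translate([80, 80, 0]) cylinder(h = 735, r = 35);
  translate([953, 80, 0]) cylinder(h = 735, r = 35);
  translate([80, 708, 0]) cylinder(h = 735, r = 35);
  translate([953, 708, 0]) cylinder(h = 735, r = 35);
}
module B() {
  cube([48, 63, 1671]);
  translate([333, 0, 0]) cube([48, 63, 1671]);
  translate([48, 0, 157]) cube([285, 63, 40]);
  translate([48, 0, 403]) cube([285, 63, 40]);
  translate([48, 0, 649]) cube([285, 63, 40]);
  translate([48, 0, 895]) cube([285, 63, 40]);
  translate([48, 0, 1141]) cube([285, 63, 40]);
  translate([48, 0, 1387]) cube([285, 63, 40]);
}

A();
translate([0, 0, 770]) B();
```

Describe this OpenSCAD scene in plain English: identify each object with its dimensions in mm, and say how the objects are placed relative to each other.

A is a table with a 1033×788 mm rectangular top, 35 mm thick, top surface at z = 770 mm, supported by four round legs of 70 mm diameter, each leg's bounding box inset 45 mm from the nearest pair of top edges, running from the floor.

B is a straight ladder. Two 48×63 mm vertical rails, 1671 mm tall, stand 381 mm apart (outside-to-outside) with their front faces coplanar on the −y side. 6 rungs, each 63 mm deep and 40 mm tall, span between the inner faces of the rails, front faces flush with the rails. The lowest rung's underside is at z = 157 mm and rungs are spaced 246 mm apart (underside to underside).

The ladder is on top of the table.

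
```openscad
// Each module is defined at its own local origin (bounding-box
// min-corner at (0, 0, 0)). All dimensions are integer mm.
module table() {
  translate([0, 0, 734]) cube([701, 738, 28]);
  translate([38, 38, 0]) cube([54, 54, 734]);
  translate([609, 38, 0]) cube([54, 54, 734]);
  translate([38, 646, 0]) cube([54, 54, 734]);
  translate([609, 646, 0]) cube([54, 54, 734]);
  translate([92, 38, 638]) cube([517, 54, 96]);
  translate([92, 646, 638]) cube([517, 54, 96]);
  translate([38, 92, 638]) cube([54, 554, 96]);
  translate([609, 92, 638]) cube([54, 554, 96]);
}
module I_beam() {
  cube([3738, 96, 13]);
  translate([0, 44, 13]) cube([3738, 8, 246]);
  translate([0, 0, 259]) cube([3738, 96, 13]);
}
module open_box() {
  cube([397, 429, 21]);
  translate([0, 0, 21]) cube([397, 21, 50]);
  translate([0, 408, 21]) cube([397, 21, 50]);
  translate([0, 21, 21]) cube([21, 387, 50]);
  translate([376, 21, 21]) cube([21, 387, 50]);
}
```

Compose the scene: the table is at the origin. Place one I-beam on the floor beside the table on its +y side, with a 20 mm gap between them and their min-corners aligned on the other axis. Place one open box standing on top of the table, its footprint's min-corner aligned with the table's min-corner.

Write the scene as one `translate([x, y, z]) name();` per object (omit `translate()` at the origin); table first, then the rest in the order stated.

table();
translate([0, 758, 0]) I_beam();
translate([0, 0, 762]) open_box();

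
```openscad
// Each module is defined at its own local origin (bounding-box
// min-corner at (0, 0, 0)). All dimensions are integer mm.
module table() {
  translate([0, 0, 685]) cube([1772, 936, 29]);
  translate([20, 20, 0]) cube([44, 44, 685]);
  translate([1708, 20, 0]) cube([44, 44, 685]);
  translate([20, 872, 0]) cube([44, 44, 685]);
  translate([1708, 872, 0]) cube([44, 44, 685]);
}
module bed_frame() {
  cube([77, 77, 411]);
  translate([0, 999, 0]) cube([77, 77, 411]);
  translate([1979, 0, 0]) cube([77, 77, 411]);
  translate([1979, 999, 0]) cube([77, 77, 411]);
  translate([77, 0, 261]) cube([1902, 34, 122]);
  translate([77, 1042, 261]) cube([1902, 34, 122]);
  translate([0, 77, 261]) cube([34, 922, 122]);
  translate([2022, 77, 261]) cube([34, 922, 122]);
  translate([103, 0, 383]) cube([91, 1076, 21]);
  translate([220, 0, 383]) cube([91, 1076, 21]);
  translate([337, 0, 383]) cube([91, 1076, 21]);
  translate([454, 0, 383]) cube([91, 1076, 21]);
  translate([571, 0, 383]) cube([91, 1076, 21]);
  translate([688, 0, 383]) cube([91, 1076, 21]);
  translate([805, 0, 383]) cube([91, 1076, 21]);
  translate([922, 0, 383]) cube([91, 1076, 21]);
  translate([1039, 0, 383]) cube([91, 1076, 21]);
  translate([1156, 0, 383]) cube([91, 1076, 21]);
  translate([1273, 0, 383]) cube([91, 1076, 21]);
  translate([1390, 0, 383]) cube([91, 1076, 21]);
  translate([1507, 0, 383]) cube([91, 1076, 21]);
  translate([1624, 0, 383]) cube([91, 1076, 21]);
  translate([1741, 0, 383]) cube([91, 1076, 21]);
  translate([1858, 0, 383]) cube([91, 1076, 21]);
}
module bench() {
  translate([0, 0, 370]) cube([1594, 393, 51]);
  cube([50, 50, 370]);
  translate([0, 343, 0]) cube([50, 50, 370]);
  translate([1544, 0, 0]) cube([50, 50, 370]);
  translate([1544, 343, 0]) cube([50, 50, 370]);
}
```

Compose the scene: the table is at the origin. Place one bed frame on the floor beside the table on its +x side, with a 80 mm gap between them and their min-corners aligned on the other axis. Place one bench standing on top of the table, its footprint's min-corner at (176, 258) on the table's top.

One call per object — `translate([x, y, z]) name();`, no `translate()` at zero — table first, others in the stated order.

table();
translate([1852, 0, 0]) bed_frame();
translate([176, 258, 714]) bench();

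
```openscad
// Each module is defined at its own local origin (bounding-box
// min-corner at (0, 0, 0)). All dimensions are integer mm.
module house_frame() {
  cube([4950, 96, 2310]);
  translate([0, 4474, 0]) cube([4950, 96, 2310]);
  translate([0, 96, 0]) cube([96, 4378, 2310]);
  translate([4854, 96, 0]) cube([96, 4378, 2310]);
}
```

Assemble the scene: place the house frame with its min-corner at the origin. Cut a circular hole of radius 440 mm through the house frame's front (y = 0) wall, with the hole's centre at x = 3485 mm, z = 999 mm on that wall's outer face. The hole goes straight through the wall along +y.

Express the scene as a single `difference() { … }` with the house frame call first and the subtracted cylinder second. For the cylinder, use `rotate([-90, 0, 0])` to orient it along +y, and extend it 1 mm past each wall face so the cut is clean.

difference() {
  house_frame();
  translate([3485, -1, 999]) rotate([-90, 0, 0]) cylinder(h = 98, r = 440);
}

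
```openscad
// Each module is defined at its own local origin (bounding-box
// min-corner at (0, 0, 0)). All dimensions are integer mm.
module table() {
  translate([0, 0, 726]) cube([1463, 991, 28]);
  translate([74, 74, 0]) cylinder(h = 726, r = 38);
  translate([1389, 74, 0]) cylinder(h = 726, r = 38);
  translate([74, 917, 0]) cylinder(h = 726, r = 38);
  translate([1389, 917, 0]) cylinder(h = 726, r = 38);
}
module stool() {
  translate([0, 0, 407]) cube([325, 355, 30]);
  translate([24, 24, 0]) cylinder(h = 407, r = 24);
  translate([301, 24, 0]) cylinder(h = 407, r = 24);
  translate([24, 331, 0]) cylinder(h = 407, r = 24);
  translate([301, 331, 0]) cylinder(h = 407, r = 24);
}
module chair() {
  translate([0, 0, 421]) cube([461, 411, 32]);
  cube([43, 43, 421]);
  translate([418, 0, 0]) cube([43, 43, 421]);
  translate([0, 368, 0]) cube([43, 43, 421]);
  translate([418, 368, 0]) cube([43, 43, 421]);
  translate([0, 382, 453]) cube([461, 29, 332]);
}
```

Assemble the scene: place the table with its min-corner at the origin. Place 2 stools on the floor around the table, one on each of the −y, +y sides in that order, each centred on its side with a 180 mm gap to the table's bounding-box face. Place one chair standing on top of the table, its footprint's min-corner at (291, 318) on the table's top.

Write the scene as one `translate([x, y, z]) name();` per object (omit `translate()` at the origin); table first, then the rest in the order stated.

table();
translate([569, -535, 0]) stool();
translate([569, 1171, 0]) stool();
translate([291, 318, 754]) chair();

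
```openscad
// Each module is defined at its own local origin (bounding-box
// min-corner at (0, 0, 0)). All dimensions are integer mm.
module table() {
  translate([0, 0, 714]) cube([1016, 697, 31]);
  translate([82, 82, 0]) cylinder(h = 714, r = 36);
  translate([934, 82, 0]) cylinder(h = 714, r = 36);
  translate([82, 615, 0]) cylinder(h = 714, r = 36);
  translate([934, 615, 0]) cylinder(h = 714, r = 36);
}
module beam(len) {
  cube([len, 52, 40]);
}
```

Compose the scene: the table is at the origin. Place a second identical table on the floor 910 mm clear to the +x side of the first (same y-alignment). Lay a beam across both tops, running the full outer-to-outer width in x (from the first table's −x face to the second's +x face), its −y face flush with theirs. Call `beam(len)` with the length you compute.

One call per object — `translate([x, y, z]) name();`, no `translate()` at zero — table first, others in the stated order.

table();
translate([1926, 0, 0]) table();
translate([0, 0, 745]) beam(2942);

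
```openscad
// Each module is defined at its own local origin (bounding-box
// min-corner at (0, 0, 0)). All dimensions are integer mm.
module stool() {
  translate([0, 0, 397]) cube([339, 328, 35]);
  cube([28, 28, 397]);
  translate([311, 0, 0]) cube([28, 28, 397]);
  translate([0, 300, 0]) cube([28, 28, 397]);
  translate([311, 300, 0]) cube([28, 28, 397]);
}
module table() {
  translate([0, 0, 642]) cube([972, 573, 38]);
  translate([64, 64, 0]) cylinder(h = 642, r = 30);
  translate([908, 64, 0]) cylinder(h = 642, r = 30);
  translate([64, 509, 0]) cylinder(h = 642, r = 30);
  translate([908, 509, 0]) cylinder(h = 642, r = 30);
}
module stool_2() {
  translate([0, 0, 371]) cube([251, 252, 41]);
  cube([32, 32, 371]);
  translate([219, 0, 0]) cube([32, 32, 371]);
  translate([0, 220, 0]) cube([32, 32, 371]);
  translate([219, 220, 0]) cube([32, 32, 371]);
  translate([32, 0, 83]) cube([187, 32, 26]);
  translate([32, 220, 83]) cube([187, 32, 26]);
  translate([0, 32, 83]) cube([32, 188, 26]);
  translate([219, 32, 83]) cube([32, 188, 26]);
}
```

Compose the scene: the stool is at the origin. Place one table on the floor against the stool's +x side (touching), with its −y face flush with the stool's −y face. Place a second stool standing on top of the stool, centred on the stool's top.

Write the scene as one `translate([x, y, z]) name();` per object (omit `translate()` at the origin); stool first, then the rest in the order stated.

stool();
translate([339, 0, 0]) table();
translate([44, 38, 432]) stool_2();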